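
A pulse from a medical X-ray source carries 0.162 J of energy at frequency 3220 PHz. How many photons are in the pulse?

7.59·10^13 photons

Per-photon energy: E = 2.134·10^-15 J (from frequency = 3220 PHz).
N = E_total / E_photon = 0.162 J / 2.134·10^-15 J = 7.59·10^13.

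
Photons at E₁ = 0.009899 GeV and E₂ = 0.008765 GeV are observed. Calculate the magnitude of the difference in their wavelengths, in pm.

Using λ = hc/E: λ₁ = 1.2525 × 10^-13 m, λ₂ = 1.4145 × 10^-13 m.
|Δλ| = |1.2525 × 10^-13 − 1.4145 × 10^-13| = 1.62 × 10^-14 m = 0.0162 pm.

0.0162 pm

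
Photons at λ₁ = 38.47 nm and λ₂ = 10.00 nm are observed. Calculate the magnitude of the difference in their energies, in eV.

Using E = hc/λ: E₁ = 5.1636 × 10^-18 J, E₂ = 1.9864 × 10^-17 J.
|ΔE| = |5.1636 × 10^-18 − 1.9864 × 10^-17| = 1.47 × 10^-17 J = 91.8 eV.

91.8 eV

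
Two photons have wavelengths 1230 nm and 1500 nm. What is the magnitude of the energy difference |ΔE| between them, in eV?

Using E = hc/λ: E₁ = 1.615e-19 J, E₂ = 1.324e-19 J.
|ΔE| = |1.615e-19 − 1.324e-19| = 2.91e-20 J = 0.181 eV.

0.181 eV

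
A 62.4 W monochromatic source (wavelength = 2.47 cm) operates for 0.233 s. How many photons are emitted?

1.81e24 photons

Total energy: E_total = P·t = 62.4 × 0.233 = 14.54 J.
Per-photon energy: E = 8.042e-24 J.
N = E_total / E_photon = 1.81e24.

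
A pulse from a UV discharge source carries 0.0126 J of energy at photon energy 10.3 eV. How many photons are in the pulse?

Per-photon energy: E = 1.650·10^-18 J (from energy = 10.3 eV).
N = E_total / E_photon = 0.0126 J / 1.650·10^-18 J = 7.64·10^15.

7.64·10^15 photons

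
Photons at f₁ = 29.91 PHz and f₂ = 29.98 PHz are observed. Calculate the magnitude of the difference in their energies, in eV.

Using E = hf: E₁ = 1.9819 × 10^-17 J, E₂ = 1.9865 × 10^-17 J.
|ΔE| = |1.9819 × 10^-17 − 1.9865 × 10^-17| = 4.64 × 10^-20 J = 0.289 eV.

0.289 eV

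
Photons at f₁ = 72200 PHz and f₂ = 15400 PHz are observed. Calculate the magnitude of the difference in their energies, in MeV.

0.235 MeV

Using E = hf: E₁ = 4.784·10^-14 J, E₂ = 1.020·10^-14 J.
|ΔE| = |4.784·10^-14 − 1.020·10^-14| = 3.76·10^-14 J = 0.235 MeV.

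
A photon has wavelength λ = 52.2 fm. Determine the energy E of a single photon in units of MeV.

23.8 MeV

In SI units: λ = 52.2 fm = 5.22 × 10^-14 m.
Since E = hc/λ for a photon, E = 3.805 × 10^-12 J.
Converting to MeV: E = 23.75 MeV ≈ 23.8 MeV.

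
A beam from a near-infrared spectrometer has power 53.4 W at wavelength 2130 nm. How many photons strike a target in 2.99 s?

1.71 × 10^21 photons

Total energy: E_total = P·t = 53.4 × 2.99 = 159.7 J.
Per-photon energy: E = 9.326 × 10^-20 J.
N = E_total / E_photon = 1.71 × 10^21.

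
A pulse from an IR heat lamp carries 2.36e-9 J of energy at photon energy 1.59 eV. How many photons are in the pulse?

9.26e9 photons

Per-photon energy: E = 2.547e-19 J (from energy = 1.59 eV).
N = E_total / E_photon = 2.36e-9 J / 2.547e-19 J = 9.26e9.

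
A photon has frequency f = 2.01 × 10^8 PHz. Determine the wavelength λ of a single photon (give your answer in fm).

(c = 2.99792458 × 10^8 m/s.)
In SI units: f = 2.01 × 10^8 PHz = 2.01 × 10^23 Hz.
Since λ = c/f for a photon, λ = 1.492 × 10^-15 m.
Converting to fm: λ = 1.492 fm ≈ 1.49 fm.

1.49 fm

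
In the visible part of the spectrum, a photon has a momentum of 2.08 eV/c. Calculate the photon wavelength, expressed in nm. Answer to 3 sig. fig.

Convert to SI: p = 2.08 eV/c = 1.1116e-27 kg·m/s.
Since λ = h/p for a photon, λ = 5.961e-7 m.
Converting to nm: λ = 596.1 nm ≈ 596 nm.

596 nm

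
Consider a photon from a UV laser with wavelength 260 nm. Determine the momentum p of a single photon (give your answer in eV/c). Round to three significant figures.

Take h = 6.62607015·10^-34 J·s, c = 2.99792458·10^8 m/s, 1 eV = 1.602176634·10^-19 J.
First convert: λ = 260 nm = 2.6·10^-7 m.
The photon relation is p = h/λ, giving p = 2.548·10^-27 kg·m/s.
Converting to eV/c: p = 4.769 eV/c ≈ 4.77 eV/c.

4.77 eV/c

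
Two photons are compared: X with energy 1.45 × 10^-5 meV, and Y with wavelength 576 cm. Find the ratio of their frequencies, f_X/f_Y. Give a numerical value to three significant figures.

f_X = 3.506 × 10^6 Hz (from energy = 1.45 × 10^-5 meV, via f = E/h).
f_Y = 5.205 × 10^7 Hz (from wavelength = 576 cm, via f = c/λ).
Ratio = 3.506 × 10^6 / 5.205 × 10^7 = 0.0674.

0.0674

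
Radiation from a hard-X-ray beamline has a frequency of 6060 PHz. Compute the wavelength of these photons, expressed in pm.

49.5 pm

Convert to SI: f = 6060 PHz = 6.06 × 10^18 Hz.
The photon relation is λ = c/f, giving λ = 4.947 × 10^-11 m.
Converting to pm: λ = 49.47 pm ≈ 49.5 pm.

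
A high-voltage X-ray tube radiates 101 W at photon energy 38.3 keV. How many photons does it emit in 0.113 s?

Total energy: E_total = P·t = 101 × 0.113 = 11.41 J.
Per-photon energy: E = 6.136·10^-15 J.
N = E_total / E_photon = 1.86·10^15.

1.86·10^15 photons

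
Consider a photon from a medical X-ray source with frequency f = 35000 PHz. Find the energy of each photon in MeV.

0.145 MeV

Use h = 6.62607015 × 10^-34 J·s, 1 eV = 1.602176634 × 10^-19 J.
Convert to SI: f = 35000 PHz = 3.50 × 10^19 Hz.
For a photon E = hf, so E = 2.319 × 10^-14 J.
Converting to MeV: E = 0.1447 MeV ≈ 0.145 MeV.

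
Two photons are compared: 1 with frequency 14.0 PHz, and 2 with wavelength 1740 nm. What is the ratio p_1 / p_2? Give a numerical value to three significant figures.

81.3

p_1 = 3.094e-26 kg·m/s (from frequency = 14.0 PHz, via p = hf/c).
p_2 = 3.808e-28 kg·m/s (from wavelength = 1740 nm, via p = h/λ).
Ratio = 3.094e-26 / 3.808e-28 = 81.3.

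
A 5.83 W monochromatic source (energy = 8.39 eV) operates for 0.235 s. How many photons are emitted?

Total energy: E_total = P·t = 5.83 × 0.235 = 1.370 J.
Per-photon energy: E = 1.344 × 10^-18 J.
N = E_total / E_photon = 1.02 × 10^18.

1.02 × 10^18 photons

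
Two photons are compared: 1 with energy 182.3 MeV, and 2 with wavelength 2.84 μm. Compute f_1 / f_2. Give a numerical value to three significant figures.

4.18 × 10^8

f_1 = 4.408 × 10^22 Hz (from energy = 182.3 MeV, via f = E/h).
f_2 = 1.056 × 10^14 Hz (from wavelength = 2.84 μm, via f = c/λ).
Ratio = 4.408 × 10^22 / 1.056 × 10^14 = 4.18 × 10^8.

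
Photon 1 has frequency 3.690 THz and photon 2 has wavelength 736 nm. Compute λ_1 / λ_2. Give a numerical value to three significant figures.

110

λ_1 = 8.124 × 10^-5 m (from frequency = 3.690 THz, via λ = c/f).
λ_2 = 7.360 × 10^-7 m (from wavelength = 736 nm, via λ given directly).
Ratio = 8.124 × 10^-5 / 7.360 × 10^-7 = 110.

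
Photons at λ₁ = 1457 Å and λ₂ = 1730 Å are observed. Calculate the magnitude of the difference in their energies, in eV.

1.34 eV

Using E = hc/λ: E₁ = 1.3634e-18 J, E₂ = 1.1482e-18 J.
|ΔE| = |1.3634e-18 − 1.1482e-18| = 2.15e-19 J = 1.34 eV.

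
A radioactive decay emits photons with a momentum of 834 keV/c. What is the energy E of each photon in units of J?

1.34e-13 J

Use c = 2.99792458e8 m/s, 1 eV = 1.602176634e-19 J.
First convert: p = 834 keV/c = 4.4571e-22 kg·m/s.
Since E = pc for a photon, E = 1.336e-13 J.
So E ≈ 1.34e-13 J.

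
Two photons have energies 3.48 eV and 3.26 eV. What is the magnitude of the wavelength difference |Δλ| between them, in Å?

240 Å

Using λ = hc/E: λ₁ = 3.563 × 10^-7 m, λ₂ = 3.803 × 10^-7 m.
|Δλ| = |3.563 × 10^-7 − 3.803 × 10^-7| = 2.40 × 10^-8 m = 240 Å.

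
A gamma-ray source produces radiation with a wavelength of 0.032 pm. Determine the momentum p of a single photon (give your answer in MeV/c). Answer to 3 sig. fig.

38.7 MeV/c

(h = 6.62607015e-34 J·s, c = 2.99792458e8 m/s, 1 eV = 1.602176634e-19 J.)
In SI units: λ = 0.032 pm = 3.2e-14 m.
Apply p = h/λ: p = 2.071e-20 kg·m/s.
Converting to MeV/c: p = 38.75 MeV/c ≈ 38.7 MeV/c.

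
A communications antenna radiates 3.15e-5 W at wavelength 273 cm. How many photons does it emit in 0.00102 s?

Total energy: E_total = P·t = 3.15e-5 × 0.00102 = 3.213e-8 J.
Per-photon energy: E = 7.276e-26 J.
N = E_total / E_photon = 4.42e17.

4.42e17 photons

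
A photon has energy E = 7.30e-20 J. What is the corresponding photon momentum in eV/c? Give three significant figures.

0.456 eV/c

Since p = E/c for a photon, p = 2.435e-28 kg·m/s.
Converting to eV/c: p = 0.4556 eV/c ≈ 0.456 eV/c.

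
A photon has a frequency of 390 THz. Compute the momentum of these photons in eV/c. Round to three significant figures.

Use h = 6.62607015·10^-34 J·s, c = 2.99792458·10^8 m/s, 1 eV = 1.602176634·10^-19 J.
In SI units: f = 390 THz = 3.9·10^14 Hz.
The photon relation is p = hf/c, giving p = 8.620·10^-28 kg·m/s.
Converting to eV/c: p = 1.613 eV/c ≈ 1.61 eV/c.

1.61 eV/c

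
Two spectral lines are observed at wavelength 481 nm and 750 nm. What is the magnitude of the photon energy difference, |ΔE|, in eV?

0.925 eV

Using E = hc/λ: E₁ = 4.130·10^-19 J, E₂ = 2.649·10^-19 J.
|ΔE| = |4.130·10^-19 − 2.649·10^-19| = 1.48·10^-19 J = 0.925 eV.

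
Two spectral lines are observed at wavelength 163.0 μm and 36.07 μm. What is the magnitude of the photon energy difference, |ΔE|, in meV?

26.8 meV

Using E = hc/λ: E₁ = 1.2187 × 10^-21 J, E₂ = 5.5072 × 10^-21 J.
|ΔE| = |1.2187 × 10^-21 − 5.5072 × 10^-21| = 4.29 × 10^-21 J = 26.8 meV.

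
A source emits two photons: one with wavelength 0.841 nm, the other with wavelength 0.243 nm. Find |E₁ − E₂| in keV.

3.63 keV

Using E = hc/λ: E₁ = 2.362e-16 J, E₂ = 8.175e-16 J.
|ΔE| = |2.362e-16 − 8.175e-16| = 5.81e-16 J = 3.63 keV.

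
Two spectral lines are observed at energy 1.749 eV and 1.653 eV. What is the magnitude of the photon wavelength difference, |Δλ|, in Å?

Using λ = hc/E: λ₁ = 7.0889e-7 m, λ₂ = 7.5006e-7 m.
|Δλ| = |7.0889e-7 − 7.5006e-7| = 4.12e-8 m = 412 Å.

412 Å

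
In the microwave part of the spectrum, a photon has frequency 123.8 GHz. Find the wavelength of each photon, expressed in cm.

0.242 cm

Convert to SI: f = 123.8 GHz = 1.238·10^11 Hz.
Since λ = c/f for a photon, λ = 0.002422 m.
Converting to cm: λ = 0.2422 cm ≈ 0.242 cm.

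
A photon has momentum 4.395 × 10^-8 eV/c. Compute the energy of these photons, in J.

Convert to SI: p = 4.395 × 10^-8 eV/c = 2.3488 × 10^-35 kg·m/s.
For a photon E = pc, so E = 7.042 × 10^-27 J.
So E ≈ 7.04 × 10^-27 J.

7.04 × 10^-27 J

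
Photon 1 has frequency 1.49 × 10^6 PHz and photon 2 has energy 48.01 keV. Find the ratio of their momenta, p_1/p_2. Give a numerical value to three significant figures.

p_1 = 3.293 × 10^-21 kg·m/s (from frequency = 1.49 × 10^6 PHz, via p = hf/c).
p_2 = 2.566 × 10^-23 kg·m/s (from energy = 48.01 keV, via p = E/c).
Ratio = 3.293 × 10^-21 / 2.566 × 10^-23 = 128.

128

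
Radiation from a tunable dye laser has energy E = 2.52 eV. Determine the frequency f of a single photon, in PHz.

0.609 PHz

First convert: E = 2.52 eV = 4.0375 × 10^-19 J.
Since f = E/h for a photon, f = 6.093 × 10^14 Hz.
Converting to PHz: f = 0.6093 PHz ≈ 0.609 PHz.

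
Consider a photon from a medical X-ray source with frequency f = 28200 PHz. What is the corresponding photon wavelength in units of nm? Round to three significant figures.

First convert: f = 28200 PHz = 2.82 × 10^19 Hz.
For a photon λ = c/f, so λ = 1.063 × 10^-11 m.
Converting to nm: λ = 0.01063 nm ≈ 0.0106 nm.

0.0106 nm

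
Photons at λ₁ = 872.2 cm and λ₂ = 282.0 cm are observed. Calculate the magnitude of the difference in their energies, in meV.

Using E = hc/λ: E₁ = 2.2775 × 10^-26 J, E₂ = 7.0441 × 10^-26 J.
|ΔE| = |2.2775 × 10^-26 − 7.0441 × 10^-26| = 4.77 × 10^-26 J = 2.98 × 10^-4 meV.

2.98 × 10^-4 meV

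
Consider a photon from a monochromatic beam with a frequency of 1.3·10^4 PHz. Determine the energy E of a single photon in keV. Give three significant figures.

53.8 keV

Convert to SI: f = 1.3·10^4 PHz = 1.3·10^19 Hz.
The photon relation is E = hf, giving E = 8.614·10^-15 J.
Converting to keV: E = 53.76 keV ≈ 53.8 keV.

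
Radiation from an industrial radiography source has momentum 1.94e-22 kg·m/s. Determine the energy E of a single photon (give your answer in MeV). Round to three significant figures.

Apply E = pc: E = 5.816e-14 J.
Converting to MeV: E = 0.3630 MeV ≈ 0.363 MeV.

0.363 MeV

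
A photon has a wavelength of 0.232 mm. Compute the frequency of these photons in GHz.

1290 GHz

In SI units: λ = 0.232 mm = 2.32 × 10^-4 m.
Apply f = c/λ: f = 1.292 × 10^12 Hz.
Converting to GHz: f = 1292 GHz ≈ 1290 GHz.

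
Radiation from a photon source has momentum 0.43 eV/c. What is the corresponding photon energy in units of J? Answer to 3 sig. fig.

6.89e-20 J

Use c = 2.99792458e8 m/s, 1 eV = 1.602176634e-19 J.
Convert to SI: p = 0.43 eV/c = 2.2980e-28 kg·m/s.
For a photon E = pc, so E = 6.889e-20 J.
So E ≈ 6.89e-20 J.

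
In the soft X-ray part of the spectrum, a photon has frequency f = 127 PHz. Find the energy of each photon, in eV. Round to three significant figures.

525 eV

First convert: f = 127 PHz = 1.27e17 Hz.
For a photon E = hf, so E = 8.415e-17 J.
Converting to eV: E = 525.2 eV ≈ 525 eV.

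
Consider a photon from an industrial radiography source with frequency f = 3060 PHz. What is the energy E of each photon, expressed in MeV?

0.0127 MeV

Take h = 6.62607015 × 10^-34 J·s, 1 eV = 1.602176634 × 10^-19 J.
In SI units: f = 3060 PHz = 3.06 × 10^18 Hz.
Since E = hf for a photon, E = 2.028 × 10^-15 J.
Converting to MeV: E = 0.01266 MeV ≈ 0.0127 MeV.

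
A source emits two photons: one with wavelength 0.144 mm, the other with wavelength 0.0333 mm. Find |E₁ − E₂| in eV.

Using E = hc/λ: E₁ = 1.379 × 10^-21 J, E₂ = 5.965 × 10^-21 J.
|ΔE| = |1.379 × 10^-21 − 5.965 × 10^-21| = 4.59 × 10^-21 J = 0.0286 eV.

0.0286 eV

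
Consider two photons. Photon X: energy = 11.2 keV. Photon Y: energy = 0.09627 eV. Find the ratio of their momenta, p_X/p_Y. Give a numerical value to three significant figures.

p_X = 5.986·10^-24 kg·m/s (from energy = 11.2 keV, via p = E/c).
p_Y = 5.145·10^-29 kg·m/s (from energy = 0.09627 eV, via p = E/c).
Ratio = 5.986·10^-24 / 5.145·10^-29 = 1.16·10^5.

1.16·10^5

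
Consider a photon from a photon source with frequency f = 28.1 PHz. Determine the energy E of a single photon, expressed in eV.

Take h = 6.62607015e-34 J·s, 1 eV = 1.602176634e-19 J.
In SI units: f = 28.1 PHz = 2.81e16 Hz.
The photon relation is E = hf, giving E = 1.862e-17 J.
Converting to eV: E = 116.2 eV ≈ 116 eV.

116 eV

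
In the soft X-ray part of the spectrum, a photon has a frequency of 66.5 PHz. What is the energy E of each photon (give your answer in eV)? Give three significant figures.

275 eV

Convert to SI: f = 66.5 PHz = 6.65 × 10^16 Hz.
For a photon E = hf, so E = 4.406 × 10^-17 J.
Converting to eV: E = 275.0 eV ≈ 275 eV.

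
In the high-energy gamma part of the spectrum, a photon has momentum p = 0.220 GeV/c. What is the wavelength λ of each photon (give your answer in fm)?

5.64 fm

Take h = 6.62607015 × 10^-34 J·s, c = 2.99792458 × 10^8 m/s, 1 eV = 1.602176634 × 10^-19 J.
Convert to SI: p = 0.220 GeV/c = 1.1757 × 10^-19 kg·m/s.
The photon relation is λ = h/p, giving λ = 5.636 × 10^-15 m.
Converting to fm: λ = 5.636 fm ≈ 5.64 fm.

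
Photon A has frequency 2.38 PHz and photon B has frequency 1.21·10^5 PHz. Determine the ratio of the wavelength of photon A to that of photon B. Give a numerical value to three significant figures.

5.08·10^4

λ_A = 1.260·10^-7 m (from frequency = 2.38 PHz, via λ = c/f).
λ_B = 2.478·10^-12 m (from frequency = 1.21·10^5 PHz, via λ = c/f).
Ratio = 1.260·10^-7 / 2.478·10^-12 = 5.08·10^4.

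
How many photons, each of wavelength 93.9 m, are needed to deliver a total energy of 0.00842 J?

Per-photon energy: E = 2.115 × 10^-27 J (from wavelength = 93.9 m).
N = E_total / E_photon = 0.00842 J / 2.115 × 10^-27 J = 3.98 × 10^24.

3.98 × 10^24 photons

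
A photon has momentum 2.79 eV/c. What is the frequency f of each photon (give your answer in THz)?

In SI units: p = 2.79 eV/c = 1.4911e-27 kg·m/s.
Since f = pc/h for a photon, f = 6.746e14 Hz.
Converting to THz: f = 674.6 THz ≈ 675 THz.

675 THz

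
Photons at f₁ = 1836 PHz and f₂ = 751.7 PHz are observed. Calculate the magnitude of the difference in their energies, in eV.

4480 eV

Using E = hf: E₁ = 1.2165e-15 J, E₂ = 4.9808e-16 J.
|ΔE| = |1.2165e-15 − 4.9808e-16| = 7.18e-16 J = 4480 eV.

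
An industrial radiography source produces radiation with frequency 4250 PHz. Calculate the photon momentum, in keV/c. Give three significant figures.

In SI units: f = 4250 PHz = 4.25e18 Hz.
For a photon p = hf/c, so p = 9.393e-24 kg·m/s.
Converting to keV/c: p = 17.58 keV/c ≈ 17.6 keV/c.

17.6 keV/c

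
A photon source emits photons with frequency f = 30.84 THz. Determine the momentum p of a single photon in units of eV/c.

Take h = 6.62607015e-34 J·s, c = 2.99792458e8 m/s, 1 eV = 1.602176634e-19 J.
First convert: f = 30.84 THz = 3.084e13 Hz.
The photon relation is p = hf/c, giving p = 6.816e-29 kg·m/s.
Converting to eV/c: p = 0.1275 eV/c ≈ 0.128 eV/c.

0.128 eV/c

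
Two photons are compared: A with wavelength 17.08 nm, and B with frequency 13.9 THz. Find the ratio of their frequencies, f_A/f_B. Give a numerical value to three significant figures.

f_A = 1.755·10^16 Hz (from wavelength = 17.08 nm, via f = c/λ).
f_B = 1.390·10^13 Hz (from frequency = 13.9 THz, via f given directly).
Ratio = 1.755·10^16 / 1.390·10^13 = 1260.

1260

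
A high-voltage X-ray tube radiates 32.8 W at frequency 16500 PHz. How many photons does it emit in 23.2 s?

Total energy: E_total = P·t = 32.8 × 23.2 = 761.0 J.
Per-photon energy: E = 1.093e-14 J.
N = E_total / E_photon = 6.96e16.

6.96e16 photons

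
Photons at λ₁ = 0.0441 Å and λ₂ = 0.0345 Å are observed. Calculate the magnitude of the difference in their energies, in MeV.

0.0782 MeV

Using E = hc/λ: E₁ = 4.504 × 10^-14 J, E₂ = 5.758 × 10^-14 J.
|ΔE| = |4.504 × 10^-14 − 5.758 × 10^-14| = 1.25 × 10^-14 J = 0.0782 MeV.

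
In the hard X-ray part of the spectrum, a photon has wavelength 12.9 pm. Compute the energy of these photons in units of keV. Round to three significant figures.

Use h = 6.62607015e-34 J·s, c = 2.99792458e8 m/s, 1 eV = 1.602176634e-19 J.
In SI units: λ = 12.9 pm = 1.29e-11 m.
For a photon E = hc/λ, so E = 1.540e-14 J.
Converting to keV: E = 96.11 keV ≈ 96.1 keV.

96.1 keV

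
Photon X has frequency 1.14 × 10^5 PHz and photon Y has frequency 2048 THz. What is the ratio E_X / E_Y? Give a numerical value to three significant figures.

E_X = 7.554 × 10^-14 J (from frequency = 1.14 × 10^5 PHz, via E = hf).
E_Y = 1.357 × 10^-18 J (from frequency = 2048 THz, via E = hf).
Ratio = 7.554 × 10^-14 / 1.357 × 10^-18 = 5.57 × 10^4.

5.57 × 10^4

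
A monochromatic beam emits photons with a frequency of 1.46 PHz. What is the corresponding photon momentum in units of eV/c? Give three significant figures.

6.04 eV/c

In SI units: f = 1.46 PHz = 1.46e15 Hz.
Since p = hf/c for a photon, p = 3.227e-27 kg·m/s.
Converting to eV/c: p = 6.038 eV/c ≈ 6.04 eV/c.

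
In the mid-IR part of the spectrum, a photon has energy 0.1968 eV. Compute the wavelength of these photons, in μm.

In SI units: E = 0.1968 eV = 3.1531e-20 J.
The photon relation is λ = hc/E, giving λ = 6.300e-6 m.
Converting to μm: λ = 6.300 μm ≈ 6.30 μm.

6.30 μm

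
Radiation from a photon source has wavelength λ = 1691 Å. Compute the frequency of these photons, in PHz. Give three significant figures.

First convert: λ = 1691 Å = 1.691 × 10^-7 m.
The photon relation is f = c/λ, giving f = 1.773 × 10^15 Hz.
Converting to PHz: f = 1.773 PHz ≈ 1.77 PHz.

1.77 PHz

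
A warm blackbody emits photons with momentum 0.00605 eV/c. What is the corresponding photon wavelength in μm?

First convert: p = 0.00605 eV/c = 3.2333 × 10^-30 kg·m/s.
The photon relation is λ = h/p, giving λ = 2.049 × 10^-4 m.
Converting to μm: λ = 204.9 μm ≈ 205 μm.

205 μm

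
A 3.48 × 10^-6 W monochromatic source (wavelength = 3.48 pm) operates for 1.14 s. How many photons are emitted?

Total energy: E_total = P·t = 3.48 × 10^-6 × 1.14 = 3.967 × 10^-6 J.
Per-photon energy: E = 5.708 × 10^-14 J.
N = E_total / E_photon = 6.95 × 10^7.

6.95 × 10^7 photons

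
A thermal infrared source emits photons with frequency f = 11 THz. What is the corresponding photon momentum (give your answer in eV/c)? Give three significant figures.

Use h = 6.62607015 × 10^-34 J·s, c = 2.99792458 × 10^8 m/s, 1 eV = 1.602176634 × 10^-19 J.
In SI units: f = 11 THz = 1.1 × 10^13 Hz.
Since p = hf/c for a photon, p = 2.431 × 10^-29 kg·m/s.
Converting to eV/c: p = 0.04549 eV/c ≈ 0.0455 eV/c.

0.0455 eV/c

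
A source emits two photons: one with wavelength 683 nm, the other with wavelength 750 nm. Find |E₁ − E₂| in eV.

0.162 eV

Using E = hc/λ: E₁ = 2.908 × 10^-19 J, E₂ = 2.649 × 10^-19 J.
|ΔE| = |2.908 × 10^-19 − 2.649 × 10^-19| = 2.60 × 10^-20 J = 0.162 eV.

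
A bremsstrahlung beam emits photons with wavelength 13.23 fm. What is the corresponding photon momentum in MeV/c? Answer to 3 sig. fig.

93.7 MeV/c

Use h = 6.62607015e-34 J·s, c = 2.99792458e8 m/s, 1 eV = 1.602176634e-19 J.
In SI units: λ = 13.23 fm = 1.323e-14 m.
Since p = h/λ for a photon, p = 5.008e-20 kg·m/s.
Converting to MeV/c: p = 93.71 MeV/c ≈ 93.7 MeV/c.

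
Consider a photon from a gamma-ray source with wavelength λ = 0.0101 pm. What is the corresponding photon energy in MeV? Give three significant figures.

Take h = 6.62607015 × 10^-34 J·s, c = 2.99792458 × 10^8 m/s, 1 eV = 1.602176634 × 10^-19 J.
Convert to SI: λ = 0.0101 pm = 1.01 × 10^-14 m.
Since E = hc/λ for a photon, E = 1.967 × 10^-11 J.
Converting to MeV: E = 122.8 MeV ≈ 123 MeV.

123 MeV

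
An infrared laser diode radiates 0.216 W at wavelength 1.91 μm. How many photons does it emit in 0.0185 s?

3.84·10^16 photons

Total energy: E_total = P·t = 0.216 × 0.0185 = 0.003996 J.
Per-photon energy: E = 1.040·10^-19 J.
N = E_total / E_photon = 3.84·10^16.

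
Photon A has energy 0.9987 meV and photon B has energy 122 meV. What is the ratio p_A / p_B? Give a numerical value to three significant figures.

8.19·10^-3

p_A = 5.337·10^-31 kg·m/s (from energy = 0.9987 meV, via p = E/c).
p_B = 6.520·10^-29 kg·m/s (from energy = 122 meV, via p = E/c).
Ratio = 5.337·10^-31 / 6.520·10^-29 = 8.19·10^-3.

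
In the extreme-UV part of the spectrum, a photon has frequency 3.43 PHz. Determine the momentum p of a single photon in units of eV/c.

Use h = 6.62607015 × 10^-34 J·s, c = 2.99792458 × 10^8 m/s, 1 eV = 1.602176634 × 10^-19 J.
In SI units: f = 3.43 PHz = 3.43 × 10^15 Hz.
Apply p = hf/c: p = 7.581 × 10^-27 kg·m/s.
Converting to eV/c: p = 14.19 eV/c ≈ 14.2 eV/c.

14.2 eV/c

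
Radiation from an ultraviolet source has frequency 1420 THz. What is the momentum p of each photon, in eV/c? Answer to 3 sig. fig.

5.87 eV/c

Take h = 6.62607015e-34 J·s, c = 2.99792458e8 m/s, 1 eV = 1.602176634e-19 J.
In SI units: f = 1420 THz = 1.420e15 Hz.
For a photon p = hf/c, so p = 3.139e-27 kg·m/s.
Converting to eV/c: p = 5.873 eV/c ≈ 5.87 eV/c.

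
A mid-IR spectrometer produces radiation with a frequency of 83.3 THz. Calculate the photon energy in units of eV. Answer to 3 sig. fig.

Convert to SI: f = 83.3 THz = 8.33e13 Hz.
For a photon E = hf, so E = 5.520e-20 J.
Converting to eV: E = 0.3445 eV ≈ 0.345 eV.

0.345 eV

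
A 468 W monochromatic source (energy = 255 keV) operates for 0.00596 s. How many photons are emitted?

6.83 × 10^13 photons

Total energy: E_total = P·t = 468 × 0.00596 = 2.789 J.
Per-photon energy: E = 4.086 × 10^-14 J.
N = E_total / E_photon = 6.83 × 10^13.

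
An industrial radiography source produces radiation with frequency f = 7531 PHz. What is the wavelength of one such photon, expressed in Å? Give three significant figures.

0.398 Å

First convert: f = 7531 PHz = 7.531e18 Hz.
Apply λ = c/f: λ = 3.981e-11 m.
Converting to Å: λ = 0.3981 Å ≈ 0.398 Å.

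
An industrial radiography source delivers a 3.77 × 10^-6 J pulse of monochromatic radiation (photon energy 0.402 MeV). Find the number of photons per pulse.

5.85 × 10^7 photons

Per-photon energy: E = 6.441 × 10^-14 J (from energy = 0.402 MeV).
N = E_total / E_photon = 3.77 × 10^-6 J / 6.441 × 10^-14 J = 5.85 × 10^7.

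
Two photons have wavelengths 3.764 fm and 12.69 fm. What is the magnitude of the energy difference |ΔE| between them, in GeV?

0.232 GeV

Using E = hc/λ: E₁ = 5.2775 × 10^-11 J, E₂ = 1.5654 × 10^-11 J.
|ΔE| = |5.2775 × 10^-11 − 1.5654 × 10^-11| = 3.71 × 10^-11 J = 0.232 GeV.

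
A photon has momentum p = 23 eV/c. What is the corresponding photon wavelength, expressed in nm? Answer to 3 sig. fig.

Use h = 6.62607015 × 10^-34 J·s, c = 2.99792458 × 10^8 m/s, 1 eV = 1.602176634 × 10^-19 J.
Convert to SI: p = 23 eV/c = 1.2292 × 10^-26 kg·m/s.
Since λ = h/p for a photon, λ = 5.391 × 10^-8 m.
Converting to nm: λ = 53.91 nm ≈ 53.9 nm.

53.9 nm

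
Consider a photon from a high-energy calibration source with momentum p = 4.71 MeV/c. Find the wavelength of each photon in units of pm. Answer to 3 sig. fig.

0.263 pm

Use h = 6.62607015e-34 J·s, c = 2.99792458e8 m/s, 1 eV = 1.602176634e-19 J.
Convert to SI: p = 4.71 MeV/c = 2.5172e-21 kg·m/s.
Apply λ = h/p: λ = 2.632e-13 m.
Converting to pm: λ = 0.2632 pm ≈ 0.263 pm.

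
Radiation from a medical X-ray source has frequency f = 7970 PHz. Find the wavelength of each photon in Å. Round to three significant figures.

0.376 Å

Take c = 2.99792458e8 m/s.
Convert to SI: f = 7970 PHz = 7.97e18 Hz.
Since λ = c/f for a photon, λ = 3.762e-11 m.
Converting to Å: λ = 0.3762 Å ≈ 0.376 Å.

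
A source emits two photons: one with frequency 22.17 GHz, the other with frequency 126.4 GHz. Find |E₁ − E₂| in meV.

Using E = hf: E₁ = 1.4690 × 10^-23 J, E₂ = 8.3754 × 10^-23 J.
|ΔE| = |1.4690 × 10^-23 − 8.3754 × 10^-23| = 6.91 × 10^-23 J = 0.431 meV.

0.431 meV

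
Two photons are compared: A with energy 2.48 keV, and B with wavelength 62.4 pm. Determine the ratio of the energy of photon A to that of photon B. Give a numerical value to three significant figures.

0.125

E_A = 3.973 × 10^-16 J (from energy = 2.48 keV, via E given directly).
E_B = 3.183 × 10^-15 J (from wavelength = 62.4 pm, via E = hc/λ).
Ratio = 3.973 × 10^-16 / 3.183 × 10^-15 = 0.125.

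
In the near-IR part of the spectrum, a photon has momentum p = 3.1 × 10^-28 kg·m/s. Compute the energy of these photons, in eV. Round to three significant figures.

(c = 2.99792458 × 10^8 m/s, 1 eV = 1.602176634 × 10^-19 J.)
The photon relation is E = pc, giving E = 9.294 × 10^-20 J.
Converting to eV: E = 0.5801 eV ≈ 0.580 eV.

0.580 eV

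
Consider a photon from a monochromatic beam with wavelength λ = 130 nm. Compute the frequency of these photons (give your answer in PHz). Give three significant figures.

Use c = 2.99792458·10^8 m/s.
In SI units: λ = 130 nm = 1.3·10^-7 m.
Apply f = c/λ: f = 2.306·10^15 Hz.
Converting to PHz: f = 2.306 PHz ≈ 2.31 PHz.

2.31 PHz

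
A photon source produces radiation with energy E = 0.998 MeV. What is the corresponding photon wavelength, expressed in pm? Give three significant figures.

Take h = 6.62607015e-34 J·s, c = 2.99792458e8 m/s, 1 eV = 1.602176634e-19 J.
In SI units: E = 0.998 MeV = 1.5990e-13 J.
The photon relation is λ = hc/E, giving λ = 1.242e-12 m.
Converting to pm: λ = 1.242 pm ≈ 1.24 pm.

1.24 pm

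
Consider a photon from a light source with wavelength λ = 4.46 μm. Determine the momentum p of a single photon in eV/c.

0.278 eV/c

(h = 6.62607015·10^-34 J·s, c = 2.99792458·10^8 m/s, 1 eV = 1.602176634·10^-19 J.)
First convert: λ = 4.46 μm = 4.46·10^-6 m.
The photon relation is p = h/λ, giving p = 1.486·10^-28 kg·m/s.
Converting to eV/c: p = 0.2780 eV/c ≈ 0.278 eV/c.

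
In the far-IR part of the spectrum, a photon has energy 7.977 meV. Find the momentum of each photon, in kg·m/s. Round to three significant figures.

In SI units: E = 7.977 meV = 1.2781e-21 J.
For a photon p = E/c, so p = 4.263e-30 kg·m/s.
So p ≈ 4.26e-30 kg·m/s.

4.26e-30 kg·m/s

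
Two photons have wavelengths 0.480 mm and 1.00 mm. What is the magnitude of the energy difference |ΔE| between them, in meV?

Using E = hc/λ: E₁ = 4.138e-22 J, E₂ = 1.986e-22 J.
|ΔE| = |4.138e-22 − 1.986e-22| = 2.15e-22 J = 1.34 meV.

1.34 meV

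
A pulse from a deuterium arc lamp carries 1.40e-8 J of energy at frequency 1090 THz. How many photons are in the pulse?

1.94e10 photons

Per-photon energy: E = 7.222e-19 J (from frequency = 1090 THz).
N = E_total / E_photon = 1.40e-8 J / 7.222e-19 J = 1.94e10.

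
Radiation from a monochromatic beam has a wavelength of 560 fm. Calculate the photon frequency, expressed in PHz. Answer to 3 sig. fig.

5.35e5 PHz

Take c = 2.99792458e8 m/s.
Convert to SI: λ = 560 fm = 5.60e-13 m.
Since f = c/λ for a photon, f = 5.353e20 Hz.
Converting to PHz: f = 535300 PHz ≈ 5.35e5 PHz.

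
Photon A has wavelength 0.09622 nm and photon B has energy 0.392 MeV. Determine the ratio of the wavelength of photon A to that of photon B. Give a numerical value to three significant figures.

λ_A = 9.622·10^-11 m (from wavelength = 0.09622 nm, via λ given directly).
λ_B = 3.163·10^-12 m (from energy = 0.392 MeV, via λ = hc/E).
Ratio = 9.622·10^-11 / 3.163·10^-12 = 30.4.

30.4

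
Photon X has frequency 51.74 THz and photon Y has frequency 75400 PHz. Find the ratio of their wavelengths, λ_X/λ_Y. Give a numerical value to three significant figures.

1.46 × 10^6

λ_X = 5.794 × 10^-6 m (from frequency = 51.74 THz, via λ = c/f).
λ_Y = 3.976 × 10^-12 m (from frequency = 75400 PHz, via λ = c/f).
Ratio = 5.794 × 10^-6 / 3.976 × 10^-12 = 1.46 × 10^6.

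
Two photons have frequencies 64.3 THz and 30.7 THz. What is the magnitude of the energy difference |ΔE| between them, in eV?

0.139 eV

Using E = hf: E₁ = 4.261 × 10^-20 J, E₂ = 2.034 × 10^-20 J.
|ΔE| = |4.261 × 10^-20 − 2.034 × 10^-20| = 2.23 × 10^-20 J = 0.139 eV.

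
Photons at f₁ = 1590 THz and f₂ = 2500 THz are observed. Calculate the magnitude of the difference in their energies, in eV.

3.76 eV

Using E = hf: E₁ = 1.054e-18 J, E₂ = 1.657e-18 J.
|ΔE| = |1.054e-18 − 1.657e-18| = 6.03e-19 J = 3.76 eV.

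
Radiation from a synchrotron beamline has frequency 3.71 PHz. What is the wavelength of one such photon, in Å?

808 Å

Take c = 2.99792458e8 m/s.
In SI units: f = 3.71 PHz = 3.71e15 Hz.
Since λ = c/f for a photon, λ = 8.081e-8 m.
Converting to Å: λ = 808.1 Å ≈ 808 Å.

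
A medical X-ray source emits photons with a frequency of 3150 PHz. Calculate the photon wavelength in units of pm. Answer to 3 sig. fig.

In SI units: f = 3150 PHz = 3.15 × 10^18 Hz.
Since λ = c/f for a photon, λ = 9.517 × 10^-11 m.
Converting to pm: λ = 95.17 pm ≈ 95.2 pm.

95.2 pm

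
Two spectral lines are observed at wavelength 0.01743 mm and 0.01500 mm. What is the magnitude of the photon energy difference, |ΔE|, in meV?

Using E = hc/λ: E₁ = 1.1397 × 10^-20 J, E₂ = 1.3243 × 10^-20 J.
|ΔE| = |1.1397 × 10^-20 − 1.3243 × 10^-20| = 1.85 × 10^-21 J = 11.5 meV.

11.5 meV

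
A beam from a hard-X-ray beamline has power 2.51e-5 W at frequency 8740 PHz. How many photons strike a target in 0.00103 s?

4.46e6 photons

Total energy: E_total = P·t = 2.51e-5 × 0.00103 = 2.585e-8 J.
Per-photon energy: E = 5.791e-15 J.
N = E_total / E_photon = 4.46e6.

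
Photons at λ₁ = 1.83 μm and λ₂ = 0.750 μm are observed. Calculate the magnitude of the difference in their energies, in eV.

Using E = hc/λ: E₁ = 1.085e-19 J, E₂ = 2.649e-19 J.
|ΔE| = |1.085e-19 − 2.649e-19| = 1.56e-19 J = 0.976 eV.

0.976 eV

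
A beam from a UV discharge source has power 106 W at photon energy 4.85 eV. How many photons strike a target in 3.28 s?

Total energy: E_total = P·t = 106 × 3.28 = 347.7 J.
Per-photon energy: E = 7.771·10^-19 J.
N = E_total / E_photon = 4.47·10^20.

4.47·10^20 photons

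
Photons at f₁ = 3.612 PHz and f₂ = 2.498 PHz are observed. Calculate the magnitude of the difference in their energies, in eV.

4.61 eV

Using E = hf: E₁ = 2.3933 × 10^-18 J, E₂ = 1.6552 × 10^-18 J.
|ΔE| = |2.3933 × 10^-18 − 1.6552 × 10^-18| = 7.38 × 10^-19 J = 4.61 eV.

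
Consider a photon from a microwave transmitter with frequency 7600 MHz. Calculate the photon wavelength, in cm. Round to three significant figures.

3.94 cm

(c = 2.99792458·10^8 m/s.)
First convert: f = 7600 MHz = 7.6·10^9 Hz.
Apply λ = c/f: λ = 0.03945 m.
Converting to cm: λ = 3.945 cm ≈ 3.94 cm.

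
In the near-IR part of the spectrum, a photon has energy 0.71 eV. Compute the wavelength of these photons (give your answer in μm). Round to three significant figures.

1.75 μm

Take h = 6.62607015e-34 J·s, c = 2.99792458e8 m/s, 1 eV = 1.602176634e-19 J.
In SI units: E = 0.71 eV = 1.1375e-19 J.
The photon relation is λ = hc/E, giving λ = 1.746e-6 m.
Converting to μm: λ = 1.746 μm ≈ 1.75 μm.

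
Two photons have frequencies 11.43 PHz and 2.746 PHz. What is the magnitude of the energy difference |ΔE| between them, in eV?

Using E = hf: E₁ = 7.5736e-18 J, E₂ = 1.8195e-18 J.
|ΔE| = |7.5736e-18 − 1.8195e-18| = 5.75e-18 J = 35.9 eV.

35.9 eV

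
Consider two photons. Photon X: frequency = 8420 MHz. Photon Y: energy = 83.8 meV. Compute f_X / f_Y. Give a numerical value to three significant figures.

4.16 × 10^-4

f_X = 8.420 × 10^9 Hz (from frequency = 8420 MHz, via f given directly).
f_Y = 2.026 × 10^13 Hz (from energy = 83.8 meV, via f = E/h).
Ratio = 8.420 × 10^9 / 2.026 × 10^13 = 4.16 × 10^-4.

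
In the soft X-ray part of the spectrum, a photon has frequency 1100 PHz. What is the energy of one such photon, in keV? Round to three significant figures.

First convert: f = 1100 PHz = 1.10e18 Hz.
The photon relation is E = hf, giving E = 7.289e-16 J.
Converting to keV: E = 4.549 keV ≈ 4.55 keV.

4.55 keV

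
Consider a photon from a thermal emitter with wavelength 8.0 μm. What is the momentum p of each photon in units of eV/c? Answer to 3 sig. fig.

In SI units: λ = 8.0 μm = 8.0 × 10^-6 m.
Since p = h/λ for a photon, p = 8.283 × 10^-29 kg·m/s.
Converting to eV/c: p = 0.1550 eV/c ≈ 0.155 eV/c.

0.155 eV/c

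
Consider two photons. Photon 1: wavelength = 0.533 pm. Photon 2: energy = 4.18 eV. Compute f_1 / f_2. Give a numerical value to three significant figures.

f_1 = 5.625 × 10^20 Hz (from wavelength = 0.533 pm, via f = c/λ).
f_2 = 1.011 × 10^15 Hz (from energy = 4.18 eV, via f = E/h).
Ratio = 5.625 × 10^20 / 1.011 × 10^15 = 5.56 × 10^5.

5.56 × 10^5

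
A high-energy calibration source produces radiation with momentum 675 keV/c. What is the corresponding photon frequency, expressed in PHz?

Convert to SI: p = 675 keV/c = 3.6074 × 10^-22 kg·m/s.
Apply f = pc/h: f = 1.632 × 10^20 Hz.
Converting to PHz: f = 163200 PHz ≈ 1.63 × 10^5 PHz.

1.63 × 10^5 PHz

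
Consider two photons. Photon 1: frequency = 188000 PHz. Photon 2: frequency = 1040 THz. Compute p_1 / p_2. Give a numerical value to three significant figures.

1.81·10^5

p_1 = 4.155·10^-22 kg·m/s (from frequency = 188000 PHz, via p = hf/c).
p_2 = 2.299·10^-27 kg·m/s (from frequency = 1040 THz, via p = hf/c).
Ratio = 4.155·10^-22 / 2.299·10^-27 = 1.81·10^5.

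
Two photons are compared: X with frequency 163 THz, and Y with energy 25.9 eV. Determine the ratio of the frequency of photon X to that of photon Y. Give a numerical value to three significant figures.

f_X = 1.630e14 Hz (from frequency = 163 THz, via f given directly).
f_Y = 6.263e15 Hz (from energy = 25.9 eV, via f = E/h).
Ratio = 1.630e14 / 6.263e15 = 0.0260.

0.0260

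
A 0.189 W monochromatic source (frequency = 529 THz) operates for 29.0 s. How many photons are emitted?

Total energy: E_total = P·t = 0.189 × 29.0 = 5.481 J.
Per-photon energy: E = 3.505e-19 J.
N = E_total / E_photon = 1.56e19.

1.56e19 photons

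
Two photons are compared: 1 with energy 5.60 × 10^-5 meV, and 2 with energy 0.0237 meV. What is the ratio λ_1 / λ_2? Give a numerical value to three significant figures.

423

λ_1 = 22.14 m (from energy = 5.60 × 10^-5 meV, via λ = hc/E).
λ_2 = 0.05231 m (from energy = 0.0237 meV, via λ = hc/E).
Ratio = 22.14 / 0.05231 = 423.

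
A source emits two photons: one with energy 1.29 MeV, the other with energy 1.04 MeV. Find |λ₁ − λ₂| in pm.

Using λ = hc/E: λ₁ = 9.611·10^-13 m, λ₂ = 1.192·10^-12 m.
|Δλ| = |9.611·10^-13 − 1.192·10^-12| = 2.31·10^-13 m = 0.231 pm.

0.231 pm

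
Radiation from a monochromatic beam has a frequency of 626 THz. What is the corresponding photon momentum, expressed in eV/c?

Take h = 6.62607015e-34 J·s, c = 2.99792458e8 m/s, 1 eV = 1.602176634e-19 J.
Convert to SI: f = 626 THz = 6.26e14 Hz.
Apply p = hf/c: p = 1.384e-27 kg·m/s.
Converting to eV/c: p = 2.589 eV/c ≈ 2.59 eV/c.

2.59 eV/c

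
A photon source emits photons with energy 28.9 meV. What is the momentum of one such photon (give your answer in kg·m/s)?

1.54·10^-29 kg·m/s

Convert to SI: E = 28.9 meV = 4.6303·10^-21 J.
Apply p = E/c: p = 1.544·10^-29 kg·m/s.
So p ≈ 1.54·10^-29 kg·m/s.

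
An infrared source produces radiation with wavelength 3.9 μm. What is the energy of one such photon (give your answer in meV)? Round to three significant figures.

318 meV

Take h = 6.62607015 × 10^-34 J·s, c = 2.99792458 × 10^8 m/s, 1 eV = 1.602176634 × 10^-19 J.
First convert: λ = 3.9 μm = 3.9 × 10^-6 m.
Since E = hc/λ for a photon, E = 5.093 × 10^-20 J.
Converting to meV: E = 317.9 meV ≈ 318 meV.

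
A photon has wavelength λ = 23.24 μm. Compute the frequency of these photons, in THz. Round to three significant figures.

First convert: λ = 23.24 μm = 2.324 × 10^-5 m.
The photon relation is f = c/λ, giving f = 1.290 × 10^13 Hz.
Converting to THz: f = 12.90 THz ≈ 12.9 THz.

12.9 THz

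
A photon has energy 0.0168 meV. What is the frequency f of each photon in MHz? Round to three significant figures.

First convert: E = 0.0168 meV = 2.6917 × 10^-24 J.
Apply f = E/h: f = 4.062 × 10^9 Hz.
Converting to MHz: f = 4062 MHz ≈ 4060 MHz.

4060 MHz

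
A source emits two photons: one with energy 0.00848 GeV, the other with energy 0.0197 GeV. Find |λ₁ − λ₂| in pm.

Using λ = hc/E: λ₁ = 1.462·10^-13 m, λ₂ = 6.294·10^-14 m.
|Δλ| = |1.462·10^-13 − 6.294·10^-14| = 8.33·10^-14 m = 0.0833 pm.

0.0833 pm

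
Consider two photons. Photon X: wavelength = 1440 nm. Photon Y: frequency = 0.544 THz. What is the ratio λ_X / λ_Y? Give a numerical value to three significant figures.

2.61e-3

λ_X = 1.440e-6 m (from wavelength = 1440 nm, via λ given directly).
λ_Y = 5.511e-4 m (from frequency = 0.544 THz, via λ = c/f).
Ratio = 1.440e-6 / 5.511e-4 = 2.61e-3.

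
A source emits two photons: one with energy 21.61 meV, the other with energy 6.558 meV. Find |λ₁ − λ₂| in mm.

0.132 mm

Using λ = hc/E: λ₁ = 5.7374e-5 m, λ₂ = 1.8906e-4 m.
|Δλ| = |5.7374e-5 − 1.8906e-4| = 1.32e-4 m = 0.132 mm.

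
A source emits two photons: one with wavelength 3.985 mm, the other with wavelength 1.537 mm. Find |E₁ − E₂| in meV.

Using E = hc/λ: E₁ = 4.9848 × 10^-23 J, E₂ = 1.2924 × 10^-22 J.
|ΔE| = |4.9848 × 10^-23 − 1.2924 × 10^-22| = 7.94 × 10^-23 J = 0.496 meV.

0.496 meV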